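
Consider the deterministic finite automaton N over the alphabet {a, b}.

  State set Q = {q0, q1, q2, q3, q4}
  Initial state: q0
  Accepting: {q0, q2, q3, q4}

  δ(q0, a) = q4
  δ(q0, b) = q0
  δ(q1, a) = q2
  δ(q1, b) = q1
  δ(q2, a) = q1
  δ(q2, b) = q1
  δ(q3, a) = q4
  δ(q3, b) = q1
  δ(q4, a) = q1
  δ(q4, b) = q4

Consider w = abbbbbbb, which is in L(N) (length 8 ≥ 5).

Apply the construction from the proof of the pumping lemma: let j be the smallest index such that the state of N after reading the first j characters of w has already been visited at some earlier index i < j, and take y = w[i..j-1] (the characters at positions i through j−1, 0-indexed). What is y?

b

Run of N on w = a b b b b b b b:
  step 0: q0  (start)
  step 1: q4  (read a: q0→q4)
  step 2: q4  (read b: q4→q4)   ← first repeat (q4 seen earlier)
  step 3: q4  (read b: q4→q4)
  step 4: q4  (read b: q4→q4)
  step 5: q4  (read b: q4→q4)
  step 6: q4  (read b: q4→q4)
  step 7: q4  (read b: q4→q4)
  step 8: q4  (read b: q4→q4)

So i = 1, j = 2, giving x = w[0:1] = a, y = w[1:2] = b, z = w[2:8] = bbbbbb.
Check: |xy| = 2 ≤ 5 and |y| = 1 ≥ 1. Reading y takes N from q4 back to q4, so every xyⁱz is accepted.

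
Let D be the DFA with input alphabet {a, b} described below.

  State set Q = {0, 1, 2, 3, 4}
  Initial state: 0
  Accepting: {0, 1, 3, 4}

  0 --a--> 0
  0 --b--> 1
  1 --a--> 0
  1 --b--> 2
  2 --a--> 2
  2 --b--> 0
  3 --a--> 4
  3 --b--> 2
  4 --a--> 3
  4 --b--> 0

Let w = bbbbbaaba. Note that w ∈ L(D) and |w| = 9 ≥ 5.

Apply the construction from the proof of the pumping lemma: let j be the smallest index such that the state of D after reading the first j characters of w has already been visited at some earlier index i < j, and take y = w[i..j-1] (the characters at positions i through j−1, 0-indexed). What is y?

bbb

State sequence: 0 -b-> 1 -b-> 2 -b-> 0 -b-> 1 -b-> 2 -a-> 2 -a-> 2 -b-> 0 -a-> 0
First repeat at step 3: 0 was already visited.

So i = 0, j = 3, giving x = w[0:0] = ε, y = w[0:3] = bbb, z = w[3:9] = bbaaba.
Check: |xy| = 3 ≤ 5 and |y| = 3 ≥ 1. Reading y takes D from 0 back to 0, so every xyⁱz is accepted.
Since D has 5 states, any run of length ≥ 5 visits 5+1 states, so by pigeonhole some state repeats within the first 5 steps — that repeat gives the pumpable loop.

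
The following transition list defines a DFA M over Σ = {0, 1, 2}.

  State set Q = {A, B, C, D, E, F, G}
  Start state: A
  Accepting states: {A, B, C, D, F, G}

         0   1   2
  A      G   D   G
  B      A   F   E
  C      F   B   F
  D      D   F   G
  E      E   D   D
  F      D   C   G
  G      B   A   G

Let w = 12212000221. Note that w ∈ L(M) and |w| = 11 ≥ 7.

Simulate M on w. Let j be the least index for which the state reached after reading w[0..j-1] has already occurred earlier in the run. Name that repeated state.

G

Run of M on w = 1 2 2 1 2 0 0 0 2 2 1:
  step 0: A  (start)
  step 1: D  (read 1: A→D)
  step 2: G  (read 2: D→G)
  step 3: G  (read 2: G→G)   ← first repeat (G seen earlier)
  step 4: A  (read 1: G→A)
  step 5: G  (read 2: A→G)
  step 6: B  (read 0: G→B)
  step 7: A  (read 0: B→A)
  step 8: G  (read 0: A→G)
  step 9: G  (read 2: G→G)
  step 10: G  (read 2: G→G)
  step 11: A  (read 1: G→A)

The earliest repeat is at step j = 3: M is in G, which it already visited at step i = 2.
Pumping length from the standard proof: p = 7 (the number of states). The repeated state found above gives |xy| = j ≤ 7 and |y| = j − i ≥ 1.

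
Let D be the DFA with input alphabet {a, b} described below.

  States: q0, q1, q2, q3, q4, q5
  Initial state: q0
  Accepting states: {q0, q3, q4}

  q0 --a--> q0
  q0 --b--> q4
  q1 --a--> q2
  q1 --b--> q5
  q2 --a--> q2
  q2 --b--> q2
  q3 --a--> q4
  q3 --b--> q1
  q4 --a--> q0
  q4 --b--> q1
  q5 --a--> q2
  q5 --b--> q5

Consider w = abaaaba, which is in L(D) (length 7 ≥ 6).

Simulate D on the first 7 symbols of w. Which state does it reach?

q0

State sequence: q0 -a-> q0 -b-> q4 -a-> q0 -a-> q0 -a-> q0 -b-> q4 -a-> q0

After reading 7 characters, D is in state q0.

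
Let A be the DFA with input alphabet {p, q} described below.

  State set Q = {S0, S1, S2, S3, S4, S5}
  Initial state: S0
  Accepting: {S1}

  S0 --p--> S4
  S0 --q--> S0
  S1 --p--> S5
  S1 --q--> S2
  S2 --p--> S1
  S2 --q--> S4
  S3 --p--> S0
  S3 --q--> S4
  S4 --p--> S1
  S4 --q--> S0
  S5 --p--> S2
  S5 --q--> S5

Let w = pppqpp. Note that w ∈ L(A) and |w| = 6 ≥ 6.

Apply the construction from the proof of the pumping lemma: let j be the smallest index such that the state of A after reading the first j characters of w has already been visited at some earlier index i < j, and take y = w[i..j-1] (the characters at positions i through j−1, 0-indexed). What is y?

q

State sequence: S0 -p-> S4 -p-> S1 -p-> S5 -q-> S5 -p-> S2 -p-> S1
First repeat at step 4: S5 was already visited.

So i = 3, j = 4, giving x = w[0:3] = ppp, y = w[3:4] = q, z = w[4:6] = pp.
Check: |xy| = 4 ≤ 6 and |y| = 1 ≥ 1. Reading y takes A from S5 back to S5, so every xyⁱz is accepted.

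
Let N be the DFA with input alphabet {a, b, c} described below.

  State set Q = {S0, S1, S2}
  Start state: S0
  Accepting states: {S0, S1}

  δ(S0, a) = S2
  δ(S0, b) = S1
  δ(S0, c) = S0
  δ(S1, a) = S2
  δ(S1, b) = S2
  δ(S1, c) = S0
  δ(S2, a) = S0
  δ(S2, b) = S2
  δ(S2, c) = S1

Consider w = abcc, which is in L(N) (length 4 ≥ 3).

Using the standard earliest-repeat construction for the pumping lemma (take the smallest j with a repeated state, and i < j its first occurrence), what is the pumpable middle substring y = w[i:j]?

b

State sequence: S0 -a-> S2 -b-> S2 -c-> S1 -c-> S0
First repeat at step 2: S2 was already visited.

So i = 1, j = 2, giving x = w[0:1] = a, y = w[1:2] = b, z = w[2:4] = cc.
Check: |xy| = 2 ≤ 3 and |y| = 1 ≥ 1. Reading y takes N from S2 back to S2, so every xyⁱz is accepted.
Pumping length from the standard proof: p = 3 (the number of states). The repeated state found above gives |xy| = j ≤ 3 and |y| = j − i ≥ 1.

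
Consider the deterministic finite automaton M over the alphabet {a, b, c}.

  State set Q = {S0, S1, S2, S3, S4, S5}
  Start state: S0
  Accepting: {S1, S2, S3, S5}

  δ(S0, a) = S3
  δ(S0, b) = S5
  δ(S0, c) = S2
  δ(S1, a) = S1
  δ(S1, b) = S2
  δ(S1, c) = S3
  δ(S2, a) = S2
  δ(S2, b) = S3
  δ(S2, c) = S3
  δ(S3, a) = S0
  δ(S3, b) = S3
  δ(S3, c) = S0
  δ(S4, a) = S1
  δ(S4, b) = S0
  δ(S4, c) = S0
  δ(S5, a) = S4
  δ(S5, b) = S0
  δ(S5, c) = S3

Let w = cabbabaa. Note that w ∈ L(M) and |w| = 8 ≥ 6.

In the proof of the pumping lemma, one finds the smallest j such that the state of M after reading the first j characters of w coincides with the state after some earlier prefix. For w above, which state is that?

S2

State sequence: S0 -c-> S2 -a-> S2 -b-> S3 -b-> S3 -a-> S0 -b-> S5 -a-> S4 -a-> S1
First repeat at step 2: S2 was already visited.

The earliest repeat is at step j = 2: M is in S2, which it already visited at step i = 1.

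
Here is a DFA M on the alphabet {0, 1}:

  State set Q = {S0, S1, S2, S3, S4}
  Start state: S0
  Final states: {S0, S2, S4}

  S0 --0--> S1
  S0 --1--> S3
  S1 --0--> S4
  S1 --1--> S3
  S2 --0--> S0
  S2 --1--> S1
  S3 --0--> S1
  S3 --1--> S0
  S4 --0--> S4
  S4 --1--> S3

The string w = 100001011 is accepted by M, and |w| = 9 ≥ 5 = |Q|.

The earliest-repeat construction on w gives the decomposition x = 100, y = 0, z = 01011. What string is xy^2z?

1000001011

xy^2z = 100·0·0·01011 = 1000001011.
Reading y = 0 takes M from S4 back to S4, so after x·y·y the machine is still in S4, and z then leads to the accepting state S0. Hence 1000001011 ∈ L(M).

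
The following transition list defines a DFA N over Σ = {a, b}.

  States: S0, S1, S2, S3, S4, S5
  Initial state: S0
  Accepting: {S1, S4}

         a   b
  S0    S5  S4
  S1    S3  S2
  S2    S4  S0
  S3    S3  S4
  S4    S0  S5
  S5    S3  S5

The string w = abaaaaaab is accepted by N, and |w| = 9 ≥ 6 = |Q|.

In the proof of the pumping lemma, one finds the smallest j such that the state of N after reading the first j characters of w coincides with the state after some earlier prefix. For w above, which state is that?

Run of N on w = a b a a a a a a b:
  step 0: S0  (start)
  step 1: S5  (read a: S0→S5)
  step 2: S5  (read b: S5→S5)   ← first repeat (S5 seen earlier)
  step 3: S3  (read a: S5→S3)
  step 4: S3  (read a: S3→S3)
  step 5: S3  (read a: S3→S3)
  step 6: S3  (read a: S3→S3)
  step 7: S3  (read a: S3→S3)
  step 8: S3  (read a: S3→S3)
  step 9: S4  (read b: S3→S4)

The earliest repeat is at step j = 2: N is in S5, which it already visited at step i = 1.
Pumping length from the standard proof: p = 6 (the number of states). The repeated state found above gives |xy| = j ≤ 6 and |y| = j − i ≥ 1.

S5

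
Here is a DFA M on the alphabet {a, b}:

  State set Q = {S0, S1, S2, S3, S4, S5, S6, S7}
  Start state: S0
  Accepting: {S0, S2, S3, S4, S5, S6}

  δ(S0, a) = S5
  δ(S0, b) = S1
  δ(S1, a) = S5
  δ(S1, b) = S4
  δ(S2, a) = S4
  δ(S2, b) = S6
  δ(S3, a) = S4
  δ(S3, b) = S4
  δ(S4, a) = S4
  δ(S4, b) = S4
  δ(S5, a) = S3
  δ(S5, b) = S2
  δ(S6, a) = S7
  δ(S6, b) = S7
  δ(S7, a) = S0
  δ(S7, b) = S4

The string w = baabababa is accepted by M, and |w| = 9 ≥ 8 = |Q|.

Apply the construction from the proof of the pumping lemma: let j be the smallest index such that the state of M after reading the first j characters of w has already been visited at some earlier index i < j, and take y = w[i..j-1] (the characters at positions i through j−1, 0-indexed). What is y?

a

Run of M on w = b a a b a b a b a:
  step 0: S0  (start)
  step 1: S1  (read b: S0→S1)
  step 2: S5  (read a: S1→S5)
  step 3: S3  (read a: S5→S3)
  step 4: S4  (read b: S3→S4)
  step 5: S4  (read a: S4→S4)   ← first repeat (S4 seen earlier)
  step 6: S4  (read b: S4→S4)
  step 7: S4  (read a: S4→S4)
  step 8: S4  (read b: S4→S4)
  step 9: S4  (read a: S4→S4)

So i = 4, j = 5, giving x = w[0:4] = baab, y = w[4:5] = a, z = w[5:9] = baba.
Check: |xy| = 5 ≤ 8 and |y| = 1 ≥ 1. Reading y takes M from S4 back to S4, so every xyⁱz is accepted.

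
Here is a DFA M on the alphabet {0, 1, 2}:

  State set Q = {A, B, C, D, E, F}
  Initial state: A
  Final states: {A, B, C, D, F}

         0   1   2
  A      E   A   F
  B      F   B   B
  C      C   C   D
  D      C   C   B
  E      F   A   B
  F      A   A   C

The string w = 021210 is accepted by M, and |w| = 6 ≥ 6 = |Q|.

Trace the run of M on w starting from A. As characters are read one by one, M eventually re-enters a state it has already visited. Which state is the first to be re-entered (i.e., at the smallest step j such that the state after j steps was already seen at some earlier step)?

B

State sequence: A -0-> E -2-> B -1-> B -2-> B -1-> B -0-> F
First repeat at step 3: B was already visited.

The earliest repeat is at step j = 3: M is in B, which it already visited at step i = 2.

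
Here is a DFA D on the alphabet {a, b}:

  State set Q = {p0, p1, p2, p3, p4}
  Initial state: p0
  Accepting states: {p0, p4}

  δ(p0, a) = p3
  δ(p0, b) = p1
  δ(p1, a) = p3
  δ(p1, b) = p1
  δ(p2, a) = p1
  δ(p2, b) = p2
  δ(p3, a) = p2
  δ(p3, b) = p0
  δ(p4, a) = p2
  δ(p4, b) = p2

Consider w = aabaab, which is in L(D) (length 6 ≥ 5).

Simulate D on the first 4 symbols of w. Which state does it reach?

Run of D on the first 4 characters of w = a a b a:
  step 0: p0  (start)
  step 1: p3  (read a: p0→p3)
  step 2: p2  (read a: p3→p2)
  step 3: p2  (read b: p2→p2)
  step 4: p1  (read a: p2→p1)

After reading 4 characters, D is in state p1.
(This kind of state-tracing is the core of the pumping-lemma construction: with 5 states, pigeonhole forces a repeat within the first 5 steps.)

p1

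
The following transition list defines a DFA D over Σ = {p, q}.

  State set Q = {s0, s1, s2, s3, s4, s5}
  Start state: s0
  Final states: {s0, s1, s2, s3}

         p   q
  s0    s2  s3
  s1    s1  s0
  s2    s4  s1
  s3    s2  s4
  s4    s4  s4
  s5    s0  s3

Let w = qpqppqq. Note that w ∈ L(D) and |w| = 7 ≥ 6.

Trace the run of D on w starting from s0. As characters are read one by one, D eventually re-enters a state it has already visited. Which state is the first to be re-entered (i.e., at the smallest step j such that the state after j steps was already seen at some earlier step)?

Run of D on w = q p q p p q q:
  step 0: s0  (start)
  step 1: s3  (read q: s0→s3)
  step 2: s2  (read p: s3→s2)
  step 3: s1  (read q: s2→s1)
  step 4: s1  (read p: s1→s1)   ← first repeat (s1 seen earlier)
  step 5: s1  (read p: s1→s1)
  step 6: s0  (read q: s1→s0)
  step 7: s3  (read q: s0→s3)

The earliest repeat is at step j = 4: D is in s1, which it already visited at step i = 3.
With |Q| = 6, pigeonhole forces a state repeat no later than step 6; the substring read between the first and second visits to that state can be pumped.

s1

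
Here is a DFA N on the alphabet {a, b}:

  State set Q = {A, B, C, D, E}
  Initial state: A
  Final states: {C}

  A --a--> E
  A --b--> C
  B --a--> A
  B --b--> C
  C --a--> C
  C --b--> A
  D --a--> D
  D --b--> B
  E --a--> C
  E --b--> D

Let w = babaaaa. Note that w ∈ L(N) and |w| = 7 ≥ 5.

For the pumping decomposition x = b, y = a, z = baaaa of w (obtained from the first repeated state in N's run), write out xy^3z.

xy^3z = b·a·a·a·baaaa = baaabaaaa.
Reading y = a takes N from C back to C, so after x·y·y·y the machine is still in C, and z then leads to the accepting state C. Hence baaabaaaa ∈ L(N).

baaabaaaa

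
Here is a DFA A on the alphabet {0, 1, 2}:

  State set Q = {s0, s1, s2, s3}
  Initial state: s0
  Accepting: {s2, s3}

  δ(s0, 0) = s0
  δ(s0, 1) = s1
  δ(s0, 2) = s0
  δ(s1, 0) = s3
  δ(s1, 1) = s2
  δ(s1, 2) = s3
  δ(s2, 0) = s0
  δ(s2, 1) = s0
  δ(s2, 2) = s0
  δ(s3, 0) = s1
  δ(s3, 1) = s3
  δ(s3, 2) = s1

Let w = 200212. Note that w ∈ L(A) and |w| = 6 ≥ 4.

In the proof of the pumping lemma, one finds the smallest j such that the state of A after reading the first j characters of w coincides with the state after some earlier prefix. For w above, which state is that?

State sequence: s0 -2-> s0 -0-> s0 -0-> s0 -2-> s0 -1-> s1 -2-> s3
First repeat at step 1: s0 was already visited.

The earliest repeat is at step j = 1: A is in s0, which it already visited at step i = 0.
Pumping length from the standard proof: p = 4 (the number of states). The repeated state found above gives |xy| = j ≤ 4 and |y| = j − i ≥ 1.

s0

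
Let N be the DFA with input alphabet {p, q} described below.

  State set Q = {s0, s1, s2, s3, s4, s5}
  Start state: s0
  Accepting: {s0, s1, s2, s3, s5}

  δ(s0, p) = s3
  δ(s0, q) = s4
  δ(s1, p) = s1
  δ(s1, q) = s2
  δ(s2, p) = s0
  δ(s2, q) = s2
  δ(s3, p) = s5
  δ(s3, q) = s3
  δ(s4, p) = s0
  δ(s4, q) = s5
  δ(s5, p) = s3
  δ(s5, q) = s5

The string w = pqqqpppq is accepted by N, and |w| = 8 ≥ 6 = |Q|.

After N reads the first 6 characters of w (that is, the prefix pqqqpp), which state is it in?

Run of N on the first 6 characters of w = p q q q p p:
  step 0: s0  (start)
  step 1: s3  (read p: s0→s3)
  step 2: s3  (read q: s3→s3)
  step 3: s3  (read q: s3→s3)
  step 4: s3  (read q: s3→s3)
  step 5: s5  (read p: s3→s5)
  step 6: s3  (read p: s5→s3)

After reading 6 characters, N is in state s3.
(This kind of state-tracing is the core of the pumping-lemma construction: with 6 states, pigeonhole forces a repeat within the first 6 steps.)

s3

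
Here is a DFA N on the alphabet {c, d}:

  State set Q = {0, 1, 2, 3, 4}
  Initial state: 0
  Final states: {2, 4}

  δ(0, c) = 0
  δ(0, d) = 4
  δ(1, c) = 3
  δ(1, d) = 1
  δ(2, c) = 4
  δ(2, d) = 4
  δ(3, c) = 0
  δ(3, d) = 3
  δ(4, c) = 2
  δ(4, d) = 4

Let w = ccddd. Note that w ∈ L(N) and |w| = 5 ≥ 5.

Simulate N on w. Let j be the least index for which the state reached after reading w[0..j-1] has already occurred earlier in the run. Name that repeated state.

State sequence: 0 -c-> 0 -c-> 0 -d-> 4 -d-> 4 -d-> 4
First repeat at step 1: 0 was already visited.

The earliest repeat is at step j = 1: N is in 0, which it already visited at step i = 0.

0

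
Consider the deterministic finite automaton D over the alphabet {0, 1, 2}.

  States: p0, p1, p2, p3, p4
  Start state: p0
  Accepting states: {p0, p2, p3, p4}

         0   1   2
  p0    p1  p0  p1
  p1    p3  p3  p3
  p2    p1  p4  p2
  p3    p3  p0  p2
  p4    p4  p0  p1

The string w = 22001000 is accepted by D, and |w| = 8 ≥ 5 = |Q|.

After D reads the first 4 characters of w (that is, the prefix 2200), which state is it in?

Run of D on the first 4 characters of w = 2 2 0 0:
  step 0: p0  (start)
  step 1: p1  (read 2: p0→p1)
  step 2: p3  (read 2: p1→p3)
  step 3: p3  (read 0: p3→p3)
  step 4: p3  (read 0: p3→p3)

After reading 4 characters, D is in state p3.

p3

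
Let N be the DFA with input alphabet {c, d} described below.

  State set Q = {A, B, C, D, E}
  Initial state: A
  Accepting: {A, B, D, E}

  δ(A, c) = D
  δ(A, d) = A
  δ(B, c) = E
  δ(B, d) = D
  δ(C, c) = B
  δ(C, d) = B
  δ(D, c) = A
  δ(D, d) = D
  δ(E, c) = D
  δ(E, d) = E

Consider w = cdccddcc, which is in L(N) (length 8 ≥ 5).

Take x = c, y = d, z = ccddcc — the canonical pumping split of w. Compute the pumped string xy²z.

xy^2z = c·d·d·ccddcc = cddccddcc.
Reading y = d takes N from D back to D, so after x·y·y the machine is still in D, and z then leads to the accepting state D. Hence cddccddcc ∈ L(N).

cddccddcc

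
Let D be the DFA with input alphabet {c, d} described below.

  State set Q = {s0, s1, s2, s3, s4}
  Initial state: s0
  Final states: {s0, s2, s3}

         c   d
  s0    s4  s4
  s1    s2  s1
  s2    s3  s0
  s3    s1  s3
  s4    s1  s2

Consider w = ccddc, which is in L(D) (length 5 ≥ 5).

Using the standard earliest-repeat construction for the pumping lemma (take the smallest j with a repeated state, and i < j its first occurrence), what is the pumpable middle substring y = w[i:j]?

d

Run of D on w = c c d d c:
  step 0: s0  (start)
  step 1: s4  (read c: s0→s4)
  step 2: s1  (read c: s4→s1)
  step 3: s1  (read d: s1→s1)   ← first repeat (s1 seen earlier)
  step 4: s1  (read d: s1→s1)
  step 5: s2  (read c: s1→s2)

So i = 2, j = 3, giving x = w[0:2] = cc, y = w[2:3] = d, z = w[3:5] = dc.
Check: |xy| = 3 ≤ 5 and |y| = 1 ≥ 1. Reading y takes D from s1 back to s1, so every xyⁱz is accepted.
The DFA has 5 states, so the proof of the pumping lemma guarantees a repeated state among the first 5+1 visited; the segment between the two visits is the pumpable y.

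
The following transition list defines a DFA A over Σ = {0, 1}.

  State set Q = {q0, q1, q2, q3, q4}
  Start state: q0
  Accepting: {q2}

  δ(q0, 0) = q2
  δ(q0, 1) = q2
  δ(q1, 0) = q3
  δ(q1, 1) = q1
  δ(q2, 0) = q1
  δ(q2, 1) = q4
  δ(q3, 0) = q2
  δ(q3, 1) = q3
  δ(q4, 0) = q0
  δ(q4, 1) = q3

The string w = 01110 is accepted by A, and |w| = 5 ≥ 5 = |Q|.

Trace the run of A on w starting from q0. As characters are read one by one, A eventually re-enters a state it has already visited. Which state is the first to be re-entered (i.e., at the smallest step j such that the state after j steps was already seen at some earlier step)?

q3

State sequence: q0 -0-> q2 -1-> q4 -1-> q3 -1-> q3 -0-> q2
First repeat at step 4: q3 was already visited.

The earliest repeat is at step j = 4: A is in q3, which it already visited at step i = 3.
The DFA has 5 states, so the proof of the pumping lemma guarantees a repeated state among the first 5+1 visited; the segment between the two visits is the pumpable y.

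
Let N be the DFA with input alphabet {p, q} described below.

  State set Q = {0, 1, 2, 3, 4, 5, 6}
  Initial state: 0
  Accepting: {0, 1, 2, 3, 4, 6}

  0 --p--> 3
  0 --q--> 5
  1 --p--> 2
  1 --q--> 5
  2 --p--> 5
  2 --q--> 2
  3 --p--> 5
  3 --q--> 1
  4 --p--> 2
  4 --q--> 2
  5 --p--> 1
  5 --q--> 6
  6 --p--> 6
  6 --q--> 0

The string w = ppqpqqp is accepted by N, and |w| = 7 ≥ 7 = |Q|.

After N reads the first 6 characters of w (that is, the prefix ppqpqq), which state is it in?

5

Run of N on the first 6 characters of w = p p q p q q:
  step 0: 0  (start)
  step 1: 3  (read p: 0→3)
  step 2: 5  (read p: 3→5)
  step 3: 6  (read q: 5→6)
  step 4: 6  (read p: 6→6)
  step 5: 0  (read q: 6→0)
  step 6: 5  (read q: 0→5)

After reading 6 characters, N is in state 5.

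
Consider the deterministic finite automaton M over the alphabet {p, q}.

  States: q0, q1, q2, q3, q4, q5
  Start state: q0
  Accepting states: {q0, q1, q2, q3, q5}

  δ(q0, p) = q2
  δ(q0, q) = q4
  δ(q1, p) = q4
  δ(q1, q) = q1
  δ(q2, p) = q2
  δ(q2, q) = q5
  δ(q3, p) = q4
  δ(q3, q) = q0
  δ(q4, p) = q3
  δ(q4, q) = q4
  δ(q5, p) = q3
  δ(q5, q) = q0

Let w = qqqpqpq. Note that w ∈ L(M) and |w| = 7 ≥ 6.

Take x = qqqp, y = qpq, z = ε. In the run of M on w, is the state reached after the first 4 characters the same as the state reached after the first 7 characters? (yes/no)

Run of M on the first 7 characters of w = q q q p q p q:
  step 0: q0  (start)
  step 1: q4  (read q: q0→q4)
  step 2: q4  (read q: q4→q4)
  step 3: q4  (read q: q4→q4)
  step 4: q3  (read p: q4→q3)
  step 5: q0  (read q: q3→q0)
  step 6: q2  (read p: q0→q2)
  step 7: q5  (read q: q2→q5)

After x (step 4): q3. After xy (step 7): q5.
They differ (q3 ≠ q5), so y is not a cycle from the state after x; this split is not the one the pumping-lemma construction produces, and pumping y need not keep the string in L(M).

no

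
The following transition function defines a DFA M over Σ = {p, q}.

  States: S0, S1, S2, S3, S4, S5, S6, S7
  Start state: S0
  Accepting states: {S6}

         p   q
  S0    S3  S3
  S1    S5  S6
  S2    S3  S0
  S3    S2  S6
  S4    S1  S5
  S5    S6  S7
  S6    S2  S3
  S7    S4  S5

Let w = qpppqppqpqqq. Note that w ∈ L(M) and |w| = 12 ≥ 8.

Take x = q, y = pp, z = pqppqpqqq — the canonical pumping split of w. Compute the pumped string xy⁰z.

qpqppqpqqq

xy⁰z = xz = q·pqppqpqqq = qpqppqpqqq.
Reading y = pp takes M from S3 back to S3, so after x the machine is still in S3, and z then leads to the accepting state S6. Hence qpqppqpqqq ∈ L(M).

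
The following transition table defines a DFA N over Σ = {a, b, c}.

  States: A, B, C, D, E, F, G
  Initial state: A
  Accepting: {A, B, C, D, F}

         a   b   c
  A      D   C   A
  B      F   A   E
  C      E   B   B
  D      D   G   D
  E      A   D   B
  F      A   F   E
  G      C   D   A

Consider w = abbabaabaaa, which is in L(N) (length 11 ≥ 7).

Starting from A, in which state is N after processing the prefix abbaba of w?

Run of N on the first 6 characters of w = a b b a b a:
  step 0: A  (start)
  step 1: D  (read a: A→D)
  step 2: G  (read b: D→G)
  step 3: D  (read b: G→D)
  step 4: D  (read a: D→D)
  step 5: G  (read b: D→G)
  step 6: C  (read a: G→C)

After reading 6 characters, N is in state C.

C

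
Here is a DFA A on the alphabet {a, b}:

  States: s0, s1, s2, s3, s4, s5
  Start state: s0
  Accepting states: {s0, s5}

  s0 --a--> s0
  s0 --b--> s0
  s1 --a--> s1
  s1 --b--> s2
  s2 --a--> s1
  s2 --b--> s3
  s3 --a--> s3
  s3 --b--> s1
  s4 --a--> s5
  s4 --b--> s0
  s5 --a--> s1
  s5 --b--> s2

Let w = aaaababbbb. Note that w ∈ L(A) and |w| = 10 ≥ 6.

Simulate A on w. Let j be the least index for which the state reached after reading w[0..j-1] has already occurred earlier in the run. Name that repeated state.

State sequence: s0 -a-> s0 -a-> s0 -a-> s0 -a-> s0 -b-> s0 -a-> s0 -b-> s0 -b-> s0 -b-> s0 -b-> s0
First repeat at step 1: s0 was already visited.

The earliest repeat is at step j = 1: A is in s0, which it already visited at step i = 0.

s0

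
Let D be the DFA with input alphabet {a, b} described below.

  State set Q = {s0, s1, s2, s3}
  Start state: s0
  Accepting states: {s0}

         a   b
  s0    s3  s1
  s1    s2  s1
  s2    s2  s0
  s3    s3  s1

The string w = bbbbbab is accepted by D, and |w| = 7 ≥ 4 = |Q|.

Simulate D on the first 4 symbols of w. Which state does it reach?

Run of D on the first 4 characters of w = b b b b:
  step 0: s0  (start)
  step 1: s1  (read b: s0→s1)
  step 2: s1  (read b: s1→s1)
  step 3: s1  (read b: s1→s1)
  step 4: s1  (read b: s1→s1)

After reading 4 characters, D is in state s1.
(This kind of state-tracing is the core of the pumping-lemma construction: with 4 states, pigeonhole forces a repeat within the first 4 steps.)

s1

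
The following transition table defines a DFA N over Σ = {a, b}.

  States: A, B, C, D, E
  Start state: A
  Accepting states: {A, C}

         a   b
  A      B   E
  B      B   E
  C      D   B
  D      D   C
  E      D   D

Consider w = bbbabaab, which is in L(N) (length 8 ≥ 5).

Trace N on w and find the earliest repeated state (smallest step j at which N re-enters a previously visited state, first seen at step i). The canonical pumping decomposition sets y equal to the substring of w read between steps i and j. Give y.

Run of N on w = b b b a b a a b:
  step 0: A  (start)
  step 1: E  (read b: A→E)
  step 2: D  (read b: E→D)
  step 3: C  (read b: D→C)
  step 4: D  (read a: C→D)   ← first repeat (D seen earlier)
  step 5: C  (read b: D→C)
  step 6: D  (read a: C→D)
  step 7: D  (read a: D→D)
  step 8: C  (read b: D→C)

So i = 2, j = 4, giving x = w[0:2] = bb, y = w[2:4] = ba, z = w[4:8] = baab.
Check: |xy| = 4 ≤ 5 and |y| = 2 ≥ 1. Reading y takes N from D back to D, so every xyⁱz is accepted.

ba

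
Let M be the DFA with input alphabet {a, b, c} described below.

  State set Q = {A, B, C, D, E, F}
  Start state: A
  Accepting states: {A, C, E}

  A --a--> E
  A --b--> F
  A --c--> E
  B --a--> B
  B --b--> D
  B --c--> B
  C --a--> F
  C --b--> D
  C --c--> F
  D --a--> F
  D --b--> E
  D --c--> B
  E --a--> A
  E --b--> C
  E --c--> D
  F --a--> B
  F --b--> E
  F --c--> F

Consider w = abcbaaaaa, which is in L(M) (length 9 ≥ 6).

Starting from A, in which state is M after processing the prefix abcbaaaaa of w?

State sequence: A -a-> E -b-> C -c-> F -b-> E -a-> A -a-> E -a-> A -a-> E -a-> A

After reading 9 characters, M is in state A.
(This kind of state-tracing is the core of the pumping-lemma construction: with 6 states, pigeonhole forces a repeat within the first 6 steps.)

A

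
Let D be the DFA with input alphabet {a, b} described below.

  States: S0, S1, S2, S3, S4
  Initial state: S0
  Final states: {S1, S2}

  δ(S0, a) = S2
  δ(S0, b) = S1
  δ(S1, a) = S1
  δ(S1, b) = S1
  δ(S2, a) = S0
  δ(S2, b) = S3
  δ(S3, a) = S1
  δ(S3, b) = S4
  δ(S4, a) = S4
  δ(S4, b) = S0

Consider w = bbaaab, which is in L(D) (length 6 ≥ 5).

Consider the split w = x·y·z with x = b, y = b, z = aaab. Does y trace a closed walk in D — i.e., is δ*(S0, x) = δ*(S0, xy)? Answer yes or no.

State sequence: S0 -b-> S1 -b-> S1

After x (step 1): S1. After xy (step 2): S1.
They match, so y = b drives D around a cycle from S1 back to itself; pumping y any number of times keeps D in S1 before reading z, and xyⁱz ∈ L(D) for every i ≥ 0.

yes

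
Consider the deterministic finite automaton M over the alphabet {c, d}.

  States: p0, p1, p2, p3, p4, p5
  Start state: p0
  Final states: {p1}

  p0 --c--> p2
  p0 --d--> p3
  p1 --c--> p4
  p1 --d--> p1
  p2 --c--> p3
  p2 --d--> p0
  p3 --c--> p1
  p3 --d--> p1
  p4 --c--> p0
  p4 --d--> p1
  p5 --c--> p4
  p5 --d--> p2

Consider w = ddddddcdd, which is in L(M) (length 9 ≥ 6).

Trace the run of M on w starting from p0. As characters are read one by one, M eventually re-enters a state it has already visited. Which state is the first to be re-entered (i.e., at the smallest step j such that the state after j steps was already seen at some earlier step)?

Run of M on w = d d d d d d c d d:
  step 0: p0  (start)
  step 1: p3  (read d: p0→p3)
  step 2: p1  (read d: p3→p1)
  step 3: p1  (read d: p1→p1)   ← first repeat (p1 seen earlier)
  step 4: p1  (read d: p1→p1)
  step 5: p1  (read d: p1→p1)
  step 6: p1  (read d: p1→p1)
  step 7: p4  (read c: p1→p4)
  step 8: p1  (read d: p4→p1)
  step 9: p1  (read d: p1→p1)

The earliest repeat is at step j = 3: M is in p1, which it already visited at step i = 2.
Since M has 6 states, any run of length ≥ 6 visits 6+1 states, so by pigeonhole some state repeats within the first 6 steps — that repeat gives the pumpable loop.

p1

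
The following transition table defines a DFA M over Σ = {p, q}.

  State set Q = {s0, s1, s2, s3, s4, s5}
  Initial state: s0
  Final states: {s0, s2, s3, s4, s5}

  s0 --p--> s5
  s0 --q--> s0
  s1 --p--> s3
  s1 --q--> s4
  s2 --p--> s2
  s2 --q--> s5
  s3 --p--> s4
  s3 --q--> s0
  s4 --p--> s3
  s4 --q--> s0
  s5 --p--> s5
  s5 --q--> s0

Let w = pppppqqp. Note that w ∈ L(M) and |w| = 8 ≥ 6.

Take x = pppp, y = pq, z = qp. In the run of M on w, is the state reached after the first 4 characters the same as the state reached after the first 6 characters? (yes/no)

Run of M on the first 6 characters of w = p p p p p q:
  step 0: s0  (start)
  step 1: s5  (read p: s0→s5)
  step 2: s5  (read p: s5→s5)
  step 3: s5  (read p: s5→s5)
  step 4: s5  (read p: s5→s5)
  step 5: s5  (read p: s5→s5)
  step 6: s0  (read q: s5→s0)

After x (step 4): s5. After xy (step 6): s0.
They differ (s5 ≠ s0), so y is not a cycle from the state after x; this split is not the one the pumping-lemma construction produces, and pumping y need not keep the string in L(M).

no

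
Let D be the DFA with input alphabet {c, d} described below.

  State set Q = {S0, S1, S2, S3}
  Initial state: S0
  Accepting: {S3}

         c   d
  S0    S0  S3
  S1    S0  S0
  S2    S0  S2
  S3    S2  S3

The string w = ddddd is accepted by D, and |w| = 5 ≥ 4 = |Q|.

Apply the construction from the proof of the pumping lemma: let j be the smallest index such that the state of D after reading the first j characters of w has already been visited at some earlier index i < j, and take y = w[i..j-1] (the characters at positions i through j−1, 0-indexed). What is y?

d

Run of D on w = d d d d d:
  step 0: S0  (start)
  step 1: S3  (read d: S0→S3)
  step 2: S3  (read d: S3→S3)   ← first repeat (S3 seen earlier)
  step 3: S3  (read d: S3→S3)
  step 4: S3  (read d: S3→S3)
  step 5: S3  (read d: S3→S3)

So i = 1, j = 2, giving x = w[0:1] = d, y = w[1:2] = d, z = w[2:5] = ddd.
Check: |xy| = 2 ≤ 4 and |y| = 1 ≥ 1. Reading y takes D from S3 back to S3, so every xyⁱz is accepted.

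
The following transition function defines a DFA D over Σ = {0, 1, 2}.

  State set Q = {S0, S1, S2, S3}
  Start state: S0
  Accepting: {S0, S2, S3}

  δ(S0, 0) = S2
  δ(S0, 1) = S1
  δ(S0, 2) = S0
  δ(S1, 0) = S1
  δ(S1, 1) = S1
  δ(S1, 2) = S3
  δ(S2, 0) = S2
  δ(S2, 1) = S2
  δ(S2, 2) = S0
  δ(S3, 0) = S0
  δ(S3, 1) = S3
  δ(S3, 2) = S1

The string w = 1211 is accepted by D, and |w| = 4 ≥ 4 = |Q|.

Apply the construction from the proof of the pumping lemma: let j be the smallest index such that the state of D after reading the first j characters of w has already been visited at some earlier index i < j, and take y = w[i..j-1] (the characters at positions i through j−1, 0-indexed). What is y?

State sequence: S0 -1-> S1 -2-> S3 -1-> S3 -1-> S3
First repeat at step 3: S3 was already visited.

So i = 2, j = 3, giving x = w[0:2] = 12, y = w[2:3] = 1, z = w[3:4] = 1.
Check: |xy| = 3 ≤ 4 and |y| = 1 ≥ 1. Reading y takes D from S3 back to S3, so every xyⁱz is accepted.
Since D has 4 states, any run of length ≥ 4 visits 4+1 states, so by pigeonhole some state repeats within the first 4 steps — that repeat gives the pumpable loop.

1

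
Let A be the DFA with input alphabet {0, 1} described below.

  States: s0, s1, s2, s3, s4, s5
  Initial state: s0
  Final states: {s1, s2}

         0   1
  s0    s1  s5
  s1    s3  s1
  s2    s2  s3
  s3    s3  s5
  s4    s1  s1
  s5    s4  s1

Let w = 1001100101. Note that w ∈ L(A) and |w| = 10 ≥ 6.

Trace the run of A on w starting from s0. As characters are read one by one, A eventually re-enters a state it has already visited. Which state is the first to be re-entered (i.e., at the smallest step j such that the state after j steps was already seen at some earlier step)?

s1

Run of A on w = 1 0 0 1 1 0 0 1 0 1:
  step 0: s0  (start)
  step 1: s5  (read 1: s0→s5)
  step 2: s4  (read 0: s5→s4)
  step 3: s1  (read 0: s4→s1)
  step 4: s1  (read 1: s1→s1)   ← first repeat (s1 seen earlier)
  step 5: s1  (read 1: s1→s1)
  step 6: s3  (read 0: s1→s3)
  step 7: s3  (read 0: s3→s3)
  step 8: s5  (read 1: s3→s5)
  step 9: s4  (read 0: s5→s4)
  step 10: s1  (read 1: s4→s1)

The earliest repeat is at step j = 4: A is in s1, which it already visited at step i = 3.
The DFA has 6 states, so the proof of the pumping lemma guarantees a repeated state among the first 6+1 visited; the segment between the two visits is the pumpable y.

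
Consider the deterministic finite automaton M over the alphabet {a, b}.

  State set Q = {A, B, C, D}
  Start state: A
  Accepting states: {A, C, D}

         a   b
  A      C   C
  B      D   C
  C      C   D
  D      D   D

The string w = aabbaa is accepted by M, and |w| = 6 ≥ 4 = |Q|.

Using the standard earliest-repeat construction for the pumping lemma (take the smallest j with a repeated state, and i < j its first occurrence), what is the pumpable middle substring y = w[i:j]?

a

State sequence: A -a-> C -a-> C -b-> D -b-> D -a-> D -a-> D
First repeat at step 2: C was already visited.

So i = 1, j = 2, giving x = w[0:1] = a, y = w[1:2] = a, z = w[2:6] = bbaa.
Check: |xy| = 2 ≤ 4 and |y| = 1 ≥ 1. Reading y takes M from C back to C, so every xyⁱz is accepted.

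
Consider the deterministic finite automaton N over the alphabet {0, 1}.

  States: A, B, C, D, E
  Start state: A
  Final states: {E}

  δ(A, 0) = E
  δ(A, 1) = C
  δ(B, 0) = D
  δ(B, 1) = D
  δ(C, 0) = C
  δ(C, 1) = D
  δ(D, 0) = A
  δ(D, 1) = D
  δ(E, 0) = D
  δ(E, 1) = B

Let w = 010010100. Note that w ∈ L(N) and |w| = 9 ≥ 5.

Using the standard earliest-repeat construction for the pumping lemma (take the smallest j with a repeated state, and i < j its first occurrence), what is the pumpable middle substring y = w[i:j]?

0100

Run of N on w = 0 1 0 0 1 0 1 0 0:
  step 0: A  (start)
  step 1: E  (read 0: A→E)
  step 2: B  (read 1: E→B)
  step 3: D  (read 0: B→D)
  step 4: A  (read 0: D→A)   ← first repeat (A seen earlier)
  step 5: C  (read 1: A→C)
  step 6: C  (read 0: C→C)
  step 7: D  (read 1: C→D)
  step 8: A  (read 0: D→A)
  step 9: E  (read 0: A→E)

So i = 0, j = 4, giving x = w[0:0] = ε, y = w[0:4] = 0100, z = w[4:9] = 10100.
Check: |xy| = 4 ≤ 5 and |y| = 4 ≥ 1. Reading y takes N from A back to A, so every xyⁱz is accepted.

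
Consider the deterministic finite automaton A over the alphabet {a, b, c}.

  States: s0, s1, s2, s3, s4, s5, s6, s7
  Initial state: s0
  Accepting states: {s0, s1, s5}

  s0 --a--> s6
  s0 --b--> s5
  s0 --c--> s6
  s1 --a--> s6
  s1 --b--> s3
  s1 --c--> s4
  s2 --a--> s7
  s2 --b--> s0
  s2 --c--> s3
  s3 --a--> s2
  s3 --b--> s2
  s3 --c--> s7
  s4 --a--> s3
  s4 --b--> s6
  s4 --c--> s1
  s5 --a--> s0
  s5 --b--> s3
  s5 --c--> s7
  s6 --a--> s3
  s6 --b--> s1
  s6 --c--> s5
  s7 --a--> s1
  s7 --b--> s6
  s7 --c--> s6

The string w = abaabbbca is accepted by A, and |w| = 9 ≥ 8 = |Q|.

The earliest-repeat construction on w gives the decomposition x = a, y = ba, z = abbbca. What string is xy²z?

ababaabbbca

xy^2z = a·ba·ba·abbbca = ababaabbbca.
Reading y = ba takes A from s6 back to s6, so after x·y·y the machine is still in s6, and z then leads to the accepting state s1. Hence ababaabbbca ∈ L(A).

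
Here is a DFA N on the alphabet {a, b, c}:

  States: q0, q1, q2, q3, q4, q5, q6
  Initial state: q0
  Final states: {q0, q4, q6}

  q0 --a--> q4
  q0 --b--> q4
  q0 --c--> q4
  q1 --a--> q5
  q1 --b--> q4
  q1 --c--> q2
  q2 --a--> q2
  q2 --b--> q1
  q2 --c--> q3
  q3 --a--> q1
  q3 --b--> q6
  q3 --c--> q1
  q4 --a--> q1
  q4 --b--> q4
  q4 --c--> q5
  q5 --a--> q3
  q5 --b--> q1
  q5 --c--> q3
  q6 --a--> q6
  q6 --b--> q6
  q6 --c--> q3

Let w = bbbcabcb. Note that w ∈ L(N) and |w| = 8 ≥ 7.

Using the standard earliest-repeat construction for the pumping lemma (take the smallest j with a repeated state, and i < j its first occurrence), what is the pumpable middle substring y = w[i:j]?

b

Run of N on w = b b b c a b c b:
  step 0: q0  (start)
  step 1: q4  (read b: q0→q4)
  step 2: q4  (read b: q4→q4)   ← first repeat (q4 seen earlier)
  step 3: q4  (read b: q4→q4)
  step 4: q5  (read c: q4→q5)
  step 5: q3  (read a: q5→q3)
  step 6: q6  (read b: q3→q6)
  step 7: q3  (read c: q6→q3)
  step 8: q6  (read b: q3→q6)

So i = 1, j = 2, giving x = w[0:1] = b, y = w[1:2] = b, z = w[2:8] = bcabcb.
Check: |xy| = 2 ≤ 7 and |y| = 1 ≥ 1. Reading y takes N from q4 back to q4, so every xyⁱz is accepted.
The DFA has 7 states, so the proof of the pumping lemma guarantees a repeated state among the first 7+1 visited; the segment between the two visits is the pumpable y.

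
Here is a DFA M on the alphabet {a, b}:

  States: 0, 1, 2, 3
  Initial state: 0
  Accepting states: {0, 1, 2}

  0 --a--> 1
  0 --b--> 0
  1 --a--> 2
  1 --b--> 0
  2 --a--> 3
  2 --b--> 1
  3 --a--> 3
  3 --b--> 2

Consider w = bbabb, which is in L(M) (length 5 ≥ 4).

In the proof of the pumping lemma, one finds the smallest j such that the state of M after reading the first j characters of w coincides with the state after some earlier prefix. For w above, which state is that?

0

Run of M on w = b b a b b:
  step 0: 0  (start)
  step 1: 0  (read b: 0→0)   ← first repeat (0 seen earlier)
  step 2: 0  (read b: 0→0)
  step 3: 1  (read a: 0→1)
  step 4: 0  (read b: 1→0)
  step 5: 0  (read b: 0→0)

The earliest repeat is at step j = 1: M is in 0, which it already visited at step i = 0.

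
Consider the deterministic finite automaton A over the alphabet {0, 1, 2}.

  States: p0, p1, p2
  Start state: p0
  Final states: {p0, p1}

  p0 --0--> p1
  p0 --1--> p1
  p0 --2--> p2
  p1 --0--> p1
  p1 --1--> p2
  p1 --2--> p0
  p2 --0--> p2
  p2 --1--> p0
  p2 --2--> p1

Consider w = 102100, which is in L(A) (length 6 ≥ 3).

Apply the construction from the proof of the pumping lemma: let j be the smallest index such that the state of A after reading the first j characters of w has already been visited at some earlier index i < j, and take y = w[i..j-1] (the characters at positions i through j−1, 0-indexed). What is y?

State sequence: p0 -1-> p1 -0-> p1 -2-> p0 -1-> p1 -0-> p1 -0-> p1
First repeat at step 2: p1 was already visited.

So i = 1, j = 2, giving x = w[0:1] = 1, y = w[1:2] = 0, z = w[2:6] = 2100.
Check: |xy| = 2 ≤ 3 and |y| = 1 ≥ 1. Reading y takes A from p1 back to p1, so every xyⁱz is accepted.
With |Q| = 3, pigeonhole forces a state repeat no later than step 3; the substring read between the first and second visits to that state can be pumped.

0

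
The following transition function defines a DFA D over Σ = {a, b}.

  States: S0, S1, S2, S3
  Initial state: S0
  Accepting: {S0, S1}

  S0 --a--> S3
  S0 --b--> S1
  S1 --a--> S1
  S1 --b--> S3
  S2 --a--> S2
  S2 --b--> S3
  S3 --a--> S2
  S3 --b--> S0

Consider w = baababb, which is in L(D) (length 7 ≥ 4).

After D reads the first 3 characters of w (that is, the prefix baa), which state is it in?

State sequence: S0 -b-> S1 -a-> S1 -a-> S1

After reading 3 characters, D is in state S1.
(This kind of state-tracing is the core of the pumping-lemma construction: with 4 states, pigeonhole forces a repeat within the first 4 steps.)

S1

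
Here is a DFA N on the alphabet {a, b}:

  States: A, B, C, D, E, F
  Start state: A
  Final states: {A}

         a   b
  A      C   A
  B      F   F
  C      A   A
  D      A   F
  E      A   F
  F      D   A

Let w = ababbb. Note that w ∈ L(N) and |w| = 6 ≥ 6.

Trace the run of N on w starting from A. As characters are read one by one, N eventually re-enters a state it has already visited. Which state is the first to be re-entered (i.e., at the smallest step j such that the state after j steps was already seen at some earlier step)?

Run of N on w = a b a b b b:
  step 0: A  (start)
  step 1: C  (read a: A→C)
  step 2: A  (read b: C→A)   ← first repeat (A seen earlier)
  step 3: C  (read a: A→C)
  step 4: A  (read b: C→A)
  step 5: A  (read b: A→A)
  step 6: A  (read b: A→A)

The earliest repeat is at step j = 2: N is in A, which it already visited at step i = 0.

A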